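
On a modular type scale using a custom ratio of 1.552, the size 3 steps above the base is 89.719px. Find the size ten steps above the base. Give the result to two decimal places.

1945.93px

Moving from step +3 to step +10 is 7 steps up, so multiply by r⁷.
89.719 × 1.552⁷ = 89.719 × 21.68912 ≈ 1945.927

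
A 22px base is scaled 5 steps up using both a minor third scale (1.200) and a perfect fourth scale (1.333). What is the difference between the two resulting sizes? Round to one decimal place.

37.8px

Minor third: 22.0 × 1.200⁵ = 54.743px
Perfect fourth: 22.0 × 1.333⁵ = 92.592px
Difference: 92.592 − 54.743 = 37.849px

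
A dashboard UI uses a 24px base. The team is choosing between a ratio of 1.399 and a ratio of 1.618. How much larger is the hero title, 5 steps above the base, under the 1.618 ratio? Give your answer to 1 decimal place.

137.5px

At 1.399: 24.0 × 1.399⁵ = 128.617px
At 1.618: 24.0 × 1.618⁵ = 266.136px
Difference: 266.136 − 128.617 = 137.519px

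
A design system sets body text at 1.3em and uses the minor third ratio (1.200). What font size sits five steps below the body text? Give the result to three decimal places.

1.3 ÷ 1.200⁵ = 1.3 ÷ 2.48832 ≈ 0.522

0.522em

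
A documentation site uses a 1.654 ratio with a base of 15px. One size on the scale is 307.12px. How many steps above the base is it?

1.654ⁿ = 307.12 / 15 = 20.4747
n = ln(20.4747) / ln(1.654) = 3.0192 / 0.5032 ≈ 6.00

6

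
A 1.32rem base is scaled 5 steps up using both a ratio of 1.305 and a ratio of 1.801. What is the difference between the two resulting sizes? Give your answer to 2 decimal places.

At 1.305: 1.32 × 1.305⁵ = 4.9960rem
At 1.801: 1.32 × 1.801⁵ = 25.0117rem
Difference: 25.0117 − 4.9960 = 20.0157rem

20.02rem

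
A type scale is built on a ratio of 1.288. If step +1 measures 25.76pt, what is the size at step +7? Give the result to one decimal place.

117.6pt

Moving from step +1 to step +7 is 6 steps up, so multiply by r⁶.
25.76 × 1.288⁶ = 25.76 × 4.56557 ≈ 117.609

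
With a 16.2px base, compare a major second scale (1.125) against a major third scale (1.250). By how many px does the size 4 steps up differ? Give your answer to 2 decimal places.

Major second: 16.2 × 1.125⁴ = 25.9493px
Major third: 16.2 × 1.250⁴ = 39.5508px
Difference: 39.5508 − 25.9493 = 13.6015px

13.60px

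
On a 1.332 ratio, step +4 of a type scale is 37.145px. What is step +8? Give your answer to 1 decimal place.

37.145 × 1.332⁴ = 37.145 × 3.14787 ≈ 116.928

116.9px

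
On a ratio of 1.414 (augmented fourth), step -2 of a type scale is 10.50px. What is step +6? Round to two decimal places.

Moving from step -2 to step +6 is 8 steps up, so multiply by r⁸.
10.50 × 1.414⁸ = 10.50 × 15.98068 ≈ 167.797

167.80px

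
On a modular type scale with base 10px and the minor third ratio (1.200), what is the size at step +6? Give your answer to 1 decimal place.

29.9px

A modular type scale is a geometric sequence: sizeₙ = base × rⁿ.
10.0 × 1.200⁶ = 10.0 × 2.98598 ≈ 29.86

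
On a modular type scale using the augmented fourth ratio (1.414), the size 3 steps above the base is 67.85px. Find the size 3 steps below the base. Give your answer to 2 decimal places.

8.49px

67.85 ÷ 1.414⁶ = 67.85 ÷ 7.99275 ≈ 8.489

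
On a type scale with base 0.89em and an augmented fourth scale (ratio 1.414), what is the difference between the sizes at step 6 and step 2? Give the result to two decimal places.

5.33em

Step 2: 0.89 × 1.414² = 1.7795em
Step 6: 0.89 × 1.414⁶ = 7.1136em
Difference: 7.1136 − 1.7795 = 5.3341em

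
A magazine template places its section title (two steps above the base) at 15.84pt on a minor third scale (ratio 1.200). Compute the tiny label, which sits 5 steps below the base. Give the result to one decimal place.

4.4pt

Moving from step +2 to step -5 is 7 steps down, so divide by r⁷.
15.84 ÷ 1.200⁷ = 15.84 ÷ 3.58318 ≈ 4.421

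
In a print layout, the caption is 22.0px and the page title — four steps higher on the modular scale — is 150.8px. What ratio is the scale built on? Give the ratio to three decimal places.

1.618

r⁴ = 150.8 / 22.0, so r = (150.8/22.0)^(1/4).
r = 6.8545^(1/4) ≈ 1.6181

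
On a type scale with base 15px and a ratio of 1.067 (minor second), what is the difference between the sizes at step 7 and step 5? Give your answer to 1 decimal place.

Step 5: 15.0 × 1.067⁵ = 20.745px
Step 7: 15.0 × 1.067⁷ = 23.618px
Difference: 23.618 − 20.745 = 2.873px

2.9px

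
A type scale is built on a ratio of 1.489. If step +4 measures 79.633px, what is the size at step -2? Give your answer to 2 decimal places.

7.31px

79.633 ÷ 1.489⁶ = 79.633 ÷ 10.89854 ≈ 7.307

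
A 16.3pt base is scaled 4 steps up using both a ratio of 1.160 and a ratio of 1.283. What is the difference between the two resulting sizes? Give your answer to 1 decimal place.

14.7pt

At 1.160: 16.3 × 1.160⁴ = 29.513pt
At 1.283: 16.3 × 1.283⁴ = 44.167pt
Difference: 44.167 − 29.513 = 14.654pt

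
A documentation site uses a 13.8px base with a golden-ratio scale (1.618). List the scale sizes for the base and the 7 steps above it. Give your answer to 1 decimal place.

Step 0: 13.8px
Step 1: 13.8 × 1.618 = 22.3
Step 2: 13.8 × 1.618² = 36.1
Step 3: 13.8 × 1.618³ = 58.5
Step 4: 13.8 × 1.618⁴ = 94.6
Step 5: 13.8 × 1.618⁵ = 153.0
Step 6: 13.8 × 1.618⁶ = 247.6
Step 7: 13.8 × 1.618⁷ = 400.6

13.8px, 22.3px, 36.1px, 58.5px, 94.6px, 153.0px, 247.6px, 400.6px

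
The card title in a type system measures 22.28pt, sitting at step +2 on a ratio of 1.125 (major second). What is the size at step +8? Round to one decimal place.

22.28 × 1.125⁶ = 22.28 × 2.02729 ≈ 45.168

45.2pt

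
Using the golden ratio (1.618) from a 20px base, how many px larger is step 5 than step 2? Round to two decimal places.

169.42px

Step 2: 20.0 × 1.618² = 52.3585px
Step 5: 20.0 × 1.618⁵ = 221.7801px
Difference: 221.7801 − 52.3585 = 169.4216px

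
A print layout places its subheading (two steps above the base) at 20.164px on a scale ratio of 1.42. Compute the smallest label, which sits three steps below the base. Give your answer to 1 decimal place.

3.5px

The gap is -3 − (2) = -5 steps, so the factor is 1.42^-5.
20.164 ÷ 1.42⁵ = 20.164 ÷ 5.77353 ≈ 3.492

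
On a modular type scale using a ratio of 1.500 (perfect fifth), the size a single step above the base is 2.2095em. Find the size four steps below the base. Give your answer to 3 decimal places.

0.291em

2.2095 ÷ 1.500⁵ = 2.2095 ÷ 7.59375 ≈ 0.291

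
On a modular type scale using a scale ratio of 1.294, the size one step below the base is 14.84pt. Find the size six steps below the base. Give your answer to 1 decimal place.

14.84 ÷ 1.294⁵ = 14.84 ÷ 3.62803 ≈ 4.090

4.1pt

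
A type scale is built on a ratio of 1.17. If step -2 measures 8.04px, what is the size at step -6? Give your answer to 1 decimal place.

8.04 ÷ 1.17⁴ = 8.04 ÷ 1.87389 ≈ 4.291

4.3px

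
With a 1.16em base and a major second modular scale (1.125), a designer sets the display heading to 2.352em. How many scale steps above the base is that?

6

1.125ⁿ = 2.352 / 1.16 = 2.0276
n = ln(2.0276) / ln(1.125) = 0.7068 / 0.1178 ≈ 6.00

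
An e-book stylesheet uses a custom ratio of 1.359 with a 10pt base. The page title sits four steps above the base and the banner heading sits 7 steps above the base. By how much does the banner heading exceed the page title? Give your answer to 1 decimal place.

51.5pt

Step 4: 10.0 × 1.359⁴ = 34.110pt
Step 7: 10.0 × 1.359⁷ = 85.612pt
Difference: 85.612 − 34.110 = 51.502pt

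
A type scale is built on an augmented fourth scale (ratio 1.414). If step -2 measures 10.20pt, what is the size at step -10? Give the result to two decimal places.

0.64pt

10.20 ÷ 1.414⁸ = 10.20 ÷ 15.98068 ≈ 0.638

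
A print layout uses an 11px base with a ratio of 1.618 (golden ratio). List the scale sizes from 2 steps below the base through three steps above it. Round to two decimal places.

Step -2: 11.0 ÷ 1.618² = 4.20
Step -1: 11.0 ÷ 1.618 = 6.80
Step 0: 11px
Step 1: 11.0 × 1.618 = 17.80
Step 2: 11.0 × 1.618² = 28.80
Step 3: 11.0 × 1.618³ = 46.59

4.20px, 6.80px, 11.00px, 17.80px, 28.80px, 46.59px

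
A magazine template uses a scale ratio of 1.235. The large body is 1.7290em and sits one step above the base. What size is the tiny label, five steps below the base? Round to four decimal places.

0.4873em

1.7290 ÷ 1.235⁶ = 1.7290 ÷ 3.54815 ≈ 0.4873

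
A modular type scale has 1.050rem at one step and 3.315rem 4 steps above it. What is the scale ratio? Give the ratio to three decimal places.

r⁴ = 3.315 / 1.050, so r = (3.315/1.050)^(1/4).
r = 3.1571^(1/4) ≈ 1.3330

1.333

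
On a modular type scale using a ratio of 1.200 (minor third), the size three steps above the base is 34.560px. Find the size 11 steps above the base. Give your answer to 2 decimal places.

148.60px

Moving from step +3 to step +11 is 8 steps up, so multiply by r⁸.
34.560 × 1.200⁸ = 34.560 × 4.29982 ≈ 148.602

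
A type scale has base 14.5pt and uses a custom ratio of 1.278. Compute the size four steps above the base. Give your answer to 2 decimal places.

14.5 × 1.278⁴ = 14.5 × 2.66762 ≈ 38.68

38.68pt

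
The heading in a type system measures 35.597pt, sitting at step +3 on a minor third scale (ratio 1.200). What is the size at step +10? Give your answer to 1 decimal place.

127.6pt

The gap is 10 − (3) = 7 steps, so the factor is 1.200^7.
35.597 × 1.200⁷ = 35.597 × 3.58318 ≈ 127.550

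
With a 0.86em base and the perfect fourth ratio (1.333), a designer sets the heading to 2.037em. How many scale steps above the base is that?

1.333ⁿ = 2.037 / 0.86 = 2.3686
n = ln(2.3686) / ln(1.333) = 0.8623 / 0.2874 ≈ 3.00

3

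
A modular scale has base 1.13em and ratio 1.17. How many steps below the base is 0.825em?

2

1.17ⁿ = 1.13 / 0.825 = 1.3697
n = ln(1.3697) / ln(1.17) = 0.3146 / 0.1570 ≈ 2.00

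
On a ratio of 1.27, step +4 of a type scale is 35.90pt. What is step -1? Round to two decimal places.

10.87pt

The gap is -1 − (4) = -5 steps, so the factor is 1.27^-5.
35.90 ÷ 1.27⁵ = 35.90 ÷ 3.30384 ≈ 10.866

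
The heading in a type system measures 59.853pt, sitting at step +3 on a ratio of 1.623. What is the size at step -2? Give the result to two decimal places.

5.31pt

59.853 ÷ 1.623⁵ = 59.853 ÷ 11.26141 ≈ 5.315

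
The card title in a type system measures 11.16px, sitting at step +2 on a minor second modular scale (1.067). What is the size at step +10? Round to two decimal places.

Moving from step +2 to step +10 is 8 steps up, so multiply by r⁸.
11.16 × 1.067⁸ = 11.16 × 1.68002 ≈ 18.749

18.75px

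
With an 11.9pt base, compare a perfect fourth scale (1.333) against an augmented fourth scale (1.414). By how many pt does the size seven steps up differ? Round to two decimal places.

Perfect fourth: 11.9 × 1.333⁷ = 88.9934pt
Augmented fourth: 11.9 × 1.414⁷ = 134.4909pt
Difference: 134.4909 − 88.9934 = 45.4975pt

45.50pt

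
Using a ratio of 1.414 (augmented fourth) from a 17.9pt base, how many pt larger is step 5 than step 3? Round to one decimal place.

50.6pt

Step 3: 17.9 × 1.414³ = 50.606pt
Step 5: 17.9 × 1.414⁵ = 101.181pt
Difference: 101.181 − 50.606 = 50.575pt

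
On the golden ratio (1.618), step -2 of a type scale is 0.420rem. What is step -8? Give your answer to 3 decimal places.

0.023rem

Moving from step -2 to step -8 is 6 steps down, so divide by r⁶.
0.420 ÷ 1.618⁶ = 0.420 ÷ 17.94201 ≈ 0.023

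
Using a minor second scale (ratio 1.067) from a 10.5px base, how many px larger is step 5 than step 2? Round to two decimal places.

Step 2: 10.5 × 1.067² = 11.9541px
Step 5: 10.5 × 1.067⁵ = 14.5215px
Difference: 14.5215 − 11.9541 = 2.5674px

2.57px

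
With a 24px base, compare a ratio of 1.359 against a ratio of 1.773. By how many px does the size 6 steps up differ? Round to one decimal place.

594.3px

At 1.359: 24.0 × 1.359⁶ = 151.192px
At 1.773: 24.0 × 1.773⁶ = 745.527px
Difference: 745.527 − 151.192 = 594.335px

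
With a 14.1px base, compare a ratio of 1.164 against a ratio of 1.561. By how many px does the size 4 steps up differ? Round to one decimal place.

At 1.164: 14.1 × 1.164⁴ = 25.884px
At 1.561: 14.1 × 1.561⁴ = 83.720px
Difference: 83.720 − 25.884 = 57.836px

57.8px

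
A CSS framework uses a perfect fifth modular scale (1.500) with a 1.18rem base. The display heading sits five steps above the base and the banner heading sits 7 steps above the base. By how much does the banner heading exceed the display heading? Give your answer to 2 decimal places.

Step 5: 1.18 × 1.500⁵ = 8.9606rem
Step 7: 1.18 × 1.500⁷ = 20.1614rem
Difference: 20.1614 − 8.9606 = 11.2008rem

11.20rem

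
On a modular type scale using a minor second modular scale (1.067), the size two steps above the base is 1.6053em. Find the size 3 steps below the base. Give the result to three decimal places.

1.161em

1.6053 ÷ 1.067⁵ = 1.6053 ÷ 1.38300 ≈ 1.161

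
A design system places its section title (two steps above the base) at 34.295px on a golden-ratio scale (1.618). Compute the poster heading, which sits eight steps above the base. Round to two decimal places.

615.32px

34.295 × 1.618⁶ = 34.295 × 17.94201 ≈ 615.321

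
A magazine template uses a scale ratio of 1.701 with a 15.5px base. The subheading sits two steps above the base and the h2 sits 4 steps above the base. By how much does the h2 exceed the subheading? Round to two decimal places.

84.91px

Step 2: 15.5 × 1.701² = 44.8477px
Step 4: 15.5 × 1.701⁴ = 129.7624px
Difference: 129.7624 − 44.8477 = 84.9147px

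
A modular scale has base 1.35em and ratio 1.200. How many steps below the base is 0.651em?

1.200ⁿ = 1.35 / 0.651 = 2.0737
n = ln(2.0737) / ln(1.200) = 0.7294 / 0.1823 ≈ 4.00

4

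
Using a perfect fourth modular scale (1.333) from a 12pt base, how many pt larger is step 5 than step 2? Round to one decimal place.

29.2pt

Step 2: 12.0 × 1.333² = 21.323pt
Step 5: 12.0 × 1.333⁵ = 50.505pt
Difference: 50.505 − 21.323 = 29.182pt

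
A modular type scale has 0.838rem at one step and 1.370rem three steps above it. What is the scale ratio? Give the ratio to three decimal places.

1.178

The ratio satisfies 0.838 × r³ = 1.370, so r = (1.370 / 0.838)^(1/3).
r = 1.6348^(1/3) ≈ 1.1780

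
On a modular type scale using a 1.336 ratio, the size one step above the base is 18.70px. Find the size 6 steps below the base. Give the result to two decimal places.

2.46px

Moving from step +1 to step -6 is 7 steps down, so divide by r⁷.
18.70 ÷ 1.336⁷ = 18.70 ÷ 7.59705 ≈ 2.461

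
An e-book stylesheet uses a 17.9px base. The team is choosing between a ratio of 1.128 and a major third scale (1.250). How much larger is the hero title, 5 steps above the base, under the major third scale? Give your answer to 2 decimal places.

At 1.128: 17.9 × 1.128⁵ = 32.6888px
Major third: 17.9 × 1.250⁵ = 54.6265px
Difference: 54.6265 − 32.6888 = 21.9377px

21.94px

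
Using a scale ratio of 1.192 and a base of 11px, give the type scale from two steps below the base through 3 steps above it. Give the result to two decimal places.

Step -2: 11.0 ÷ 1.192² = 7.74
Step -1: 11.0 ÷ 1.192 = 9.23
Step 0: 11px
Step 1: 11.0 × 1.192 = 13.11
Step 2: 11.0 × 1.192² = 15.63
Step 3: 11.0 × 1.192³ = 18.63

7.74px, 9.23px, 11.00px, 13.11px, 15.63px, 18.63px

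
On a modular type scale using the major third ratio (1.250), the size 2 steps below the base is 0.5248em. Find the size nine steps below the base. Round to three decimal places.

Moving from step -2 to step -9 is 7 steps down, so divide by r⁷.
0.5248 ÷ 1.250⁷ = 0.5248 ÷ 4.76837 ≈ 0.110

0.110em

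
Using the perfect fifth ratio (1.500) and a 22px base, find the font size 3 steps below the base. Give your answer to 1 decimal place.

6.5px

22.0 ÷ 1.500³ = 22.0 ÷ 3.37500 ≈ 6.52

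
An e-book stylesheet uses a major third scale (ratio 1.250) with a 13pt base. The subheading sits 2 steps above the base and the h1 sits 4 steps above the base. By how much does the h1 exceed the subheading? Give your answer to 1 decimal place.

Step 2: 13.0 × 1.250² = 20.312pt
Step 4: 13.0 × 1.250⁴ = 31.738pt
Difference: 31.738 − 20.312 = 11.426pt

11.4pt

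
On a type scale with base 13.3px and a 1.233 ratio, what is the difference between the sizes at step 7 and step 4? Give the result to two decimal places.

26.88px

Step 4: 13.3 × 1.233⁴ = 30.7400px
Step 7: 13.3 × 1.233⁷ = 57.6226px
Difference: 57.6226 − 30.7400 = 26.8826px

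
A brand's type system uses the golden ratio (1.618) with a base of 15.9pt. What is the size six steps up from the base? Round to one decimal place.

285.3pt

Each step on a modular scale multiplies by the ratio, so the size n steps from the base is base × ratioⁿ.
15.9 × 1.618⁶ = 15.9 × 17.94201 ≈ 285.28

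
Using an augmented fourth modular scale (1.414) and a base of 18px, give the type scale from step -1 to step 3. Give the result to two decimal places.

Step -1: 18.0 ÷ 1.414 = 12.73
Step 0: 18px
Step 1: 18.0 × 1.414 = 25.45
Step 2: 18.0 × 1.414² = 35.99
Step 3: 18.0 × 1.414³ = 50.89

12.73px, 18.00px, 25.45px, 35.99px, 50.89px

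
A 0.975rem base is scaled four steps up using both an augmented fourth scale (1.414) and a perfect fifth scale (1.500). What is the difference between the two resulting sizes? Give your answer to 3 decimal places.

Augmented fourth: 0.975 × 1.414⁴ = 3.89764rem
Perfect fifth: 0.975 × 1.500⁴ = 4.93594rem
Difference: 4.93594 − 3.89764 = 1.03830rem

1.038rem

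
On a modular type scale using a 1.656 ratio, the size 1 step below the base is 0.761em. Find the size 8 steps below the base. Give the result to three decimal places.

0.022em

Moving from step -1 to step -8 is 7 steps down, so divide by r⁷.
0.761 ÷ 1.656⁷ = 0.761 ÷ 34.15249 ≈ 0.022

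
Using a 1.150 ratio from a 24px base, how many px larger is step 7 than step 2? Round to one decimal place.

Step 2: 24.0 × 1.150² = 31.740px
Step 7: 24.0 × 1.150⁷ = 63.840px
Difference: 63.840 − 31.740 = 32.100px

32.1px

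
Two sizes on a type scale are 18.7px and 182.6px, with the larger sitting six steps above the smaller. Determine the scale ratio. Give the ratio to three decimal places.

1.462

The ratio satisfies 18.7 × r⁶ = 182.6, so r = (182.6 / 18.7)^(1/6).
r = 9.7647^(1/6) ≈ 1.4620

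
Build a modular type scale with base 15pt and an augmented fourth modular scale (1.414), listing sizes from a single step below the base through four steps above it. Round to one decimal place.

Step -1: 15.0 ÷ 1.414 = 10.6
Step 0: 15pt
Step 1: 15.0 × 1.414 = 21.2
Step 2: 15.0 × 1.414² = 30.0
Step 3: 15.0 × 1.414³ = 42.4
Step 4: 15.0 × 1.414⁴ = 60.0

10.6pt, 15.0pt, 21.2pt, 30.0pt, 42.4pt, 60.0pt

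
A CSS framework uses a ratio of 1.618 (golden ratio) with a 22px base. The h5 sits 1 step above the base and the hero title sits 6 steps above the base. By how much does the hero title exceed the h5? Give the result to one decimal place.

Step 1: 22.0 × 1.618 = 35.596px
Step 6: 22.0 × 1.618⁶ = 394.724px
Difference: 394.724 − 35.596 = 359.128px

359.1px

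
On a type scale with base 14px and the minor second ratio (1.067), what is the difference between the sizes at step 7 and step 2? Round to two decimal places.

Step 2: 14.0 × 1.067² = 15.9388px
Step 7: 14.0 × 1.067⁷ = 22.0434px
Difference: 22.0434 − 15.9388 = 6.1046px

6.10px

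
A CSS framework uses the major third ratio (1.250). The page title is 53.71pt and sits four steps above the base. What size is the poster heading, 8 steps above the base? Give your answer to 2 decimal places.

131.13pt

53.71 × 1.250⁴ = 53.71 × 2.44141 ≈ 131.128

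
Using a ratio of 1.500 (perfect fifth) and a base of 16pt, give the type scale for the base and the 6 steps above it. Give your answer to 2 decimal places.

16.00pt, 24.00pt, 36.00pt, 54.00pt, 81.00pt, 121.50pt, 182.25pt

Step 0: 16pt
Step 1: 16.0 × 1.500 = 24.00
Step 2: 16.0 × 1.500² = 36.00
Step 3: 16.0 × 1.500³ = 54.00
Step 4: 16.0 × 1.500⁴ = 81.00
Step 5: 16.0 × 1.500⁵ = 121.50
Step 6: 16.0 × 1.500⁶ = 182.25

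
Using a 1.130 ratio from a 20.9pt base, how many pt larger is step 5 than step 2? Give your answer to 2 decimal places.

11.82pt

Step 2: 20.9 × 1.130² = 26.6872pt
Step 5: 20.9 × 1.130⁵ = 38.5069pt
Difference: 38.5069 − 26.6872 = 11.8197pt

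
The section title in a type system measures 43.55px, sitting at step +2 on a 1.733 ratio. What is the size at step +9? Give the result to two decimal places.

43.55 × 1.733⁷ = 43.55 × 46.94506 ≈ 2044.458

2044.46px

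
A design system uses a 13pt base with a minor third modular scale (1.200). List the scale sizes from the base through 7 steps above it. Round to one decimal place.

13.0pt, 15.6pt, 18.7pt, 22.5pt, 27.0pt, 32.3pt, 38.8pt, 46.6pt

Step 0: 13pt
Step 1: 13.0 × 1.200 = 15.6
Step 2: 13.0 × 1.200² = 18.7
Step 3: 13.0 × 1.200³ = 22.5
Step 4: 13.0 × 1.200⁴ = 27.0
Step 5: 13.0 × 1.200⁵ = 32.3
Step 6: 13.0 × 1.200⁶ = 38.8
Step 7: 13.0 × 1.200⁷ = 46.6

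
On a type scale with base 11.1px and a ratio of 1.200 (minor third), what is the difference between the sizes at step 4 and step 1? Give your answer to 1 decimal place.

9.7px

Step 1: 11.1 × 1.200 = 13.320px
Step 4: 11.1 × 1.200⁴ = 23.017px
Difference: 23.017 − 13.320 = 9.697px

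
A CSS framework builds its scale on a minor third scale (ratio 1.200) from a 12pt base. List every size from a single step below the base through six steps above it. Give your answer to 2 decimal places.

Step -1: 12.0 ÷ 1.200 = 10.00
Step 0: 12pt
Step 1: 12.0 × 1.200 = 14.40
Step 2: 12.0 × 1.200² = 17.28
Step 3: 12.0 × 1.200³ = 20.74
Step 4: 12.0 × 1.200⁴ = 24.88
Step 5: 12.0 × 1.200⁵ = 29.86
Step 6: 12.0 × 1.200⁶ = 35.83

10.00pt, 12.00pt, 14.40pt, 17.28pt, 20.74pt, 24.88pt, 29.86pt, 35.83pt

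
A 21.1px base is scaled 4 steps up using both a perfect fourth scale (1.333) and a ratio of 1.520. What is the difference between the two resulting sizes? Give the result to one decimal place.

46.0px

Perfect fourth: 21.1 × 1.333⁴ = 66.620px
At 1.520: 21.1 × 1.520⁴ = 112.631px
Difference: 112.631 − 66.620 = 46.011px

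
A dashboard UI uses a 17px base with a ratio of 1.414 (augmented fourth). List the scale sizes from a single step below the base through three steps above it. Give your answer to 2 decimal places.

Step -1: 17.0 ÷ 1.414 = 12.02
Step 0: 17px
Step 1: 17.0 × 1.414 = 24.04
Step 2: 17.0 × 1.414² = 33.99
Step 3: 17.0 × 1.414³ = 48.06

12.02px, 17.00px, 24.04px, 33.99px, 48.06px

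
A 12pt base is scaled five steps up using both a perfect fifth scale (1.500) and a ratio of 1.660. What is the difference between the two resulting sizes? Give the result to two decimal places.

60.13pt

Perfect fifth: 12.0 × 1.500⁵ = 91.1250pt
At 1.660: 12.0 × 1.660⁵ = 151.2592pt
Difference: 151.2592 − 91.1250 = 60.1342pt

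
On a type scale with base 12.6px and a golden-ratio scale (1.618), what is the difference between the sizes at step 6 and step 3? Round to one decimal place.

172.7px

Step 3: 12.6 × 1.618³ = 53.371px
Step 6: 12.6 × 1.618⁶ = 226.069px
Difference: 226.069 − 53.371 = 172.698px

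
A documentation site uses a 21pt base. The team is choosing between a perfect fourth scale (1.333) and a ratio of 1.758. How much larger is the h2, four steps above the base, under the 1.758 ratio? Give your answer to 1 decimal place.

134.3pt

Perfect fourth: 21.0 × 1.333⁴ = 66.304pt
At 1.758: 21.0 × 1.758⁴ = 200.583pt
Difference: 200.583 − 66.304 = 134.279pt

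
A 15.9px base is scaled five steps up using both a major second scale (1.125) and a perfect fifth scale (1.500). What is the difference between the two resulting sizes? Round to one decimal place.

Major second: 15.9 × 1.125⁵ = 28.652px
Perfect fifth: 15.9 × 1.500⁵ = 120.741px
Difference: 120.741 − 28.652 = 92.089px

92.1px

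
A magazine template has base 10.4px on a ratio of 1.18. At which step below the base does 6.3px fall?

3

1.18ⁿ = 10.4 / 6.3 = 1.6508
n = ln(1.6508) / ln(1.18) = 0.5013 / 0.1655 ≈ 3.03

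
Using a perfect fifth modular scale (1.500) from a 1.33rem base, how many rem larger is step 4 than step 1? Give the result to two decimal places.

4.74rem

Step 1: 1.33 × 1.500 = 1.9950rem
Step 4: 1.33 × 1.500⁴ = 6.7331rem
Difference: 6.7331 − 1.9950 = 4.7381rem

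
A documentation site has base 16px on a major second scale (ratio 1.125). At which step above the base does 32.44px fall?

6

1.125ⁿ = 32.44 / 16 = 2.0275
n = ln(2.0275) / ln(1.125) = 0.7068 / 0.1178 ≈ 6.00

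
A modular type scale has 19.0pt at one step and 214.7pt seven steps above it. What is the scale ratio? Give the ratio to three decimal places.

1.414

r⁷ = 214.7 / 19.0, so r = (214.7/19.0)^(1/7).
r = 11.3000^(1/7) ≈ 1.4140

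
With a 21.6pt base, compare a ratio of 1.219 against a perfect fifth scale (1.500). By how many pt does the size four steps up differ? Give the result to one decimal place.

At 1.219: 21.6 × 1.219⁴ = 47.695pt
Perfect fifth: 21.6 × 1.500⁴ = 109.350pt
Difference: 109.350 − 47.695 = 61.655pt

61.7pt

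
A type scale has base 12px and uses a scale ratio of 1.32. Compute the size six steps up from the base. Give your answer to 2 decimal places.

12.0 × 1.32⁶ = 12.0 × 5.28985 ≈ 63.48

63.48px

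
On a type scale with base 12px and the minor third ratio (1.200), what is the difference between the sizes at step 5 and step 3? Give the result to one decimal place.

Step 3: 12.0 × 1.200³ = 20.736px
Step 5: 12.0 × 1.200⁵ = 29.860px
Difference: 29.860 − 20.736 = 9.124px

9.1px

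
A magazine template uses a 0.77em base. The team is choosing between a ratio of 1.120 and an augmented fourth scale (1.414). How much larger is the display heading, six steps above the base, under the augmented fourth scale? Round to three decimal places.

4.635em

At 1.120: 0.77 × 1.120⁶ = 1.51984em
Augmented fourth: 0.77 × 1.414⁶ = 6.15442em
Difference: 6.15442 − 1.51984 = 4.63458em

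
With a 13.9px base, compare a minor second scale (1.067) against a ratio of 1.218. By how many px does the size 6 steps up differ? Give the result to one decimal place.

24.9px

Minor second: 13.9 × 1.067⁶ = 20.512px
At 1.218: 13.9 × 1.218⁶ = 45.384px
Difference: 45.384 − 20.512 = 24.872px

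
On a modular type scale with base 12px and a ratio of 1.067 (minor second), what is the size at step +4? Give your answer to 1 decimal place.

15.6px

12.0 × 1.067⁴ = 12.0 × 1.29616 ≈ 15.55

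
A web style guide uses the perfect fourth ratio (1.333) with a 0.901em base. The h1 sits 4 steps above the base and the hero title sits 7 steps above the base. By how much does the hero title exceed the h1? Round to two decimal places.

Step 4: 0.901 × 1.333⁴ = 2.8448em
Step 7: 0.901 × 1.333⁷ = 6.7381em
Difference: 6.7381 − 2.8448 = 3.8933em

3.89em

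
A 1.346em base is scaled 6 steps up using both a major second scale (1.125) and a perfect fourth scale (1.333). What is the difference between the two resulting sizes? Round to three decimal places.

4.823em

Major second: 1.346 × 1.125⁶ = 2.72873em
Perfect fourth: 1.346 × 1.333⁶ = 7.55137em
Difference: 7.55137 − 2.72873 = 4.82264em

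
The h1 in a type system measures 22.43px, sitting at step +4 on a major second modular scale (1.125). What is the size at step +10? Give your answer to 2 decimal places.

45.47px

22.43 × 1.125⁶ = 22.43 × 2.02729 ≈ 45.472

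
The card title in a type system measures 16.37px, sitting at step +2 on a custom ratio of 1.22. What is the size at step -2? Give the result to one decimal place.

7.4px

Moving from step +2 to step -2 is 4 steps down, so divide by r⁴.
16.37 ÷ 1.22⁴ = 16.37 ÷ 2.21533 ≈ 7.389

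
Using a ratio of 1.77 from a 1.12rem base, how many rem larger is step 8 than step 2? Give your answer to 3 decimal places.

Step 2: 1.12 × 1.77² = 3.50885rem
Step 8: 1.12 × 1.77⁸ = 107.89570rem
Difference: 107.89570 − 3.50885 = 104.38685rem

104.387rem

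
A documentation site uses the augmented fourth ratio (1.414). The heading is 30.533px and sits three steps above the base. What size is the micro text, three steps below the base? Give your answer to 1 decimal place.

30.533 ÷ 1.414⁶ = 30.533 ÷ 7.99275 ≈ 3.820

3.8px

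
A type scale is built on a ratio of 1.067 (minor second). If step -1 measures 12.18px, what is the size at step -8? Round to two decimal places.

7.74px

12.18 ÷ 1.067⁷ = 12.18 ÷ 1.57453 ≈ 7.736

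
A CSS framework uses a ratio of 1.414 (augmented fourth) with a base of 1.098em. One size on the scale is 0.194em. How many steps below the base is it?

1.414ⁿ = 1.098 / 0.194 = 5.6598
n = ln(5.6598) / ln(1.414) = 1.7334 / 0.3464 ≈ 5.00

5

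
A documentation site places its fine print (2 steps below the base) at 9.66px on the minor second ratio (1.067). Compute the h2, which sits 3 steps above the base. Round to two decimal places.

13.36px

Moving from step -2 to step +3 is 5 steps up, so multiply by r⁵.
9.66 × 1.067⁵ = 9.66 × 1.38300 ≈ 13.360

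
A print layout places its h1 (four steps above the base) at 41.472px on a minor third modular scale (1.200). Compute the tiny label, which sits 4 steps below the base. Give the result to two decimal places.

41.472 ÷ 1.200⁸ = 41.472 ÷ 4.29982 ≈ 9.645

9.65px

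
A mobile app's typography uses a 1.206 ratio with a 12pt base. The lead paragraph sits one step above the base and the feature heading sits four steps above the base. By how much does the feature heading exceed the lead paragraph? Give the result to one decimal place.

Step 1: 12.0 × 1.206 = 14.472pt
Step 4: 12.0 × 1.206⁴ = 25.385pt
Difference: 25.385 − 14.472 = 10.913pt

10.9pt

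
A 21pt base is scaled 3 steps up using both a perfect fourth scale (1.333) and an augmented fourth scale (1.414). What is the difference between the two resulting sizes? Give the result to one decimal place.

Perfect fourth: 21.0 × 1.333³ = 49.740pt
Augmented fourth: 21.0 × 1.414³ = 59.370pt
Difference: 59.370 − 49.740 = 9.630pt

9.6pt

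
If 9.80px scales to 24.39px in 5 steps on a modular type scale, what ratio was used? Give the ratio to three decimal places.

The ratio satisfies 9.80 × r⁵ = 24.39, so r = (24.39 / 9.80)^(1/5).
r = 2.4888^(1/5) ≈ 1.2000

1.200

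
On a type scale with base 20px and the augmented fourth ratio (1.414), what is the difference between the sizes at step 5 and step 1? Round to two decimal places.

Step 1: 20.0 × 1.414 = 28.2800px
Step 5: 20.0 × 1.414⁵ = 113.0517px
Difference: 113.0517 − 28.2800 = 84.7717px

84.77px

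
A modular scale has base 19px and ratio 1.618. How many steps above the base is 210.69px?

5

1.618ⁿ = 210.69 / 19 = 11.0889
n = ln(11.0889) / ln(1.618) = 2.4059 / 0.4812 ≈ 5.00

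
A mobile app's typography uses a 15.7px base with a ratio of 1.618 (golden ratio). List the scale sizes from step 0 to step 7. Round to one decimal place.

15.7px, 25.4px, 41.1px, 66.5px, 107.6px, 174.1px, 281.7px, 455.8px

Step 0: 15.7px
Step 1: 15.7 × 1.618 = 25.4
Step 2: 15.7 × 1.618² = 41.1
Step 3: 15.7 × 1.618³ = 66.5
Step 4: 15.7 × 1.618⁴ = 107.6
Step 5: 15.7 × 1.618⁵ = 174.1
Step 6: 15.7 × 1.618⁶ = 281.7
Step 7: 15.7 × 1.618⁷ = 455.8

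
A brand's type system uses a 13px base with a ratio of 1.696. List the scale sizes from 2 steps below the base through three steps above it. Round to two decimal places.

4.52px, 7.67px, 13.00px, 22.05px, 37.39px, 63.42px

Step -2: 13.0 ÷ 1.696² = 4.52
Step -1: 13.0 ÷ 1.696 = 7.67
Step 0: 13px
Step 1: 13.0 × 1.696 = 22.05
Step 2: 13.0 × 1.696² = 37.39
Step 3: 13.0 × 1.696³ = 63.42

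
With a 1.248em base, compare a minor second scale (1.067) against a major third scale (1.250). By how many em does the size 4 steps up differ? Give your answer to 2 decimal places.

1.43em

Minor second: 1.248 × 1.067⁴ = 1.6176em
Major third: 1.248 × 1.250⁴ = 3.0469em
Difference: 3.0469 − 1.6176 = 1.4293em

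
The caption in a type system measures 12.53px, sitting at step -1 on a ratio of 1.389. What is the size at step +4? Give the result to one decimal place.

The gap is 4 − (-1) = 5 steps, so the factor is 1.389^5.
12.53 × 1.389⁵ = 12.53 × 5.17025 ≈ 64.783

64.8px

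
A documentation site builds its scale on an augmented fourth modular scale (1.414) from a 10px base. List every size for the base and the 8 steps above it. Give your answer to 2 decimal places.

Step 0: 10px
Step 1: 10.0 × 1.414 = 14.14
Step 2: 10.0 × 1.414² = 19.99
Step 3: 10.0 × 1.414³ = 28.27
Step 4: 10.0 × 1.414⁴ = 39.98
Step 5: 10.0 × 1.414⁵ = 56.53
Step 6: 10.0 × 1.414⁶ = 79.93
Step 7: 10.0 × 1.414⁷ = 113.02
Step 8: 10.0 × 1.414⁸ = 159.81

10.00px, 14.14px, 19.99px, 28.27px, 39.98px, 56.53px, 79.93px, 113.02px, 159.81px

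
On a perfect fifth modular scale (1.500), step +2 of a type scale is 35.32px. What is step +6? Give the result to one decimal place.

178.8px

35.32 × 1.500⁴ = 35.32 × 5.06250 ≈ 178.808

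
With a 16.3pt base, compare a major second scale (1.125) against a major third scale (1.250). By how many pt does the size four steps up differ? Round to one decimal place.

13.7pt

Major second: 16.3 × 1.125⁴ = 26.109pt
Major third: 16.3 × 1.250⁴ = 39.795pt
Difference: 39.795 − 26.109 = 13.686pt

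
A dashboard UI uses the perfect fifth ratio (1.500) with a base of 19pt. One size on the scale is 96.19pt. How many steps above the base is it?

4

1.500ⁿ = 96.19 / 19 = 5.0626
n = ln(5.0626) / ln(1.500) = 1.6219 / 0.4055 ≈ 4.00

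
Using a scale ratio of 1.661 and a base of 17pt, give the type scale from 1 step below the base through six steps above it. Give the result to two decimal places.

Step -1: 17.0 ÷ 1.661 = 10.23
Step 0: 17pt
Step 1: 17.0 × 1.661 = 28.24
Step 2: 17.0 × 1.661² = 46.90
Step 3: 17.0 × 1.661³ = 77.90
Step 4: 17.0 × 1.661⁴ = 129.40
Step 5: 17.0 × 1.661⁵ = 214.93
Step 6: 17.0 × 1.661⁶ = 357.00

10.23pt, 17.00pt, 28.24pt, 46.90pt, 77.90pt, 129.40pt, 214.93pt, 357.00pt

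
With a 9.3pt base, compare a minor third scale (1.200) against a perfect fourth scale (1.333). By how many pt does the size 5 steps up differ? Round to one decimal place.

Minor third: 9.3 × 1.200⁵ = 23.141pt
Perfect fourth: 9.3 × 1.333⁵ = 39.141pt
Difference: 39.141 − 23.141 = 16.000pt

16.0pt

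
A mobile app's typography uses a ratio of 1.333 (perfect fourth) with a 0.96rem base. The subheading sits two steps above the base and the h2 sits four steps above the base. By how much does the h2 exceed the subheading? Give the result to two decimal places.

1.33rem

Step 2: 0.96 × 1.333² = 1.7058rem
Step 4: 0.96 × 1.333⁴ = 3.0310rem
Difference: 3.0310 − 1.7058 = 1.3252rem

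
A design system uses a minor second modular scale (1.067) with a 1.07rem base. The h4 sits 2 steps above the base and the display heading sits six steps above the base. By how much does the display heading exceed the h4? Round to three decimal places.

0.361rem

Step 2: 1.07 × 1.067² = 1.21818rem
Step 6: 1.07 × 1.067⁶ = 1.57896rem
Difference: 1.57896 − 1.21818 = 0.36078rem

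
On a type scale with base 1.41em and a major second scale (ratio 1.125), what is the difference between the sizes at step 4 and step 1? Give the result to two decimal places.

Step 1: 1.41 × 1.125 = 1.5862em
Step 4: 1.41 × 1.125⁴ = 2.2585em
Difference: 2.2585 − 1.5862 = 0.6723em

0.67em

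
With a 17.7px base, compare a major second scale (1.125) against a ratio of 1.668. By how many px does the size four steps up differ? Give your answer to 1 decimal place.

Major second: 17.7 × 1.125⁴ = 28.352px
At 1.668: 17.7 × 1.668⁴ = 137.012px
Difference: 137.012 − 28.352 = 108.660px

108.7px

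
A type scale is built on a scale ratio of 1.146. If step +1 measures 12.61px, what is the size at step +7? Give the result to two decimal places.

28.56px

The gap is 7 − (1) = 6 steps, so the factor is 1.146^6.
12.61 × 1.146⁶ = 12.61 × 2.26521 ≈ 28.564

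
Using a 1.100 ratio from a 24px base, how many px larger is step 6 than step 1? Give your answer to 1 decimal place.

16.1px

Step 1: 24.0 × 1.100 = 26.400px
Step 6: 24.0 × 1.100⁶ = 42.517px
Difference: 42.517 − 26.400 = 16.117px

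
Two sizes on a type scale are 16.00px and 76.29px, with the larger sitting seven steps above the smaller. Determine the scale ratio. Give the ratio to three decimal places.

1.250

r⁷ = 76.29 / 16.00, so r = (76.29/16.00)^(1/7).
r = 4.7681^(1/7) ≈ 1.2500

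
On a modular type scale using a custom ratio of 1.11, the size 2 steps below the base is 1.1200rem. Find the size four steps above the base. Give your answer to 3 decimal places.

1.1200 × 1.11⁶ = 1.1200 × 1.87041 ≈ 2.095

2.095rem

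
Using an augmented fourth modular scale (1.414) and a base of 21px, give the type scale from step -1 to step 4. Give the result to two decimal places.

Step -1: 21.0 ÷ 1.414 = 14.85
Step 0: 21px
Step 1: 21.0 × 1.414 = 29.69
Step 2: 21.0 × 1.414² = 41.99
Step 3: 21.0 × 1.414³ = 59.37
Step 4: 21.0 × 1.414⁴ = 83.95

14.85px, 21.00px, 29.69px, 41.99px, 59.37px, 83.95px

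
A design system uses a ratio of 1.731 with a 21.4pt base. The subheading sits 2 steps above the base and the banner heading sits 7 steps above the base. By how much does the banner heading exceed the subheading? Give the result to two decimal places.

Step 2: 21.4 × 1.731² = 64.1221pt
Step 7: 21.4 × 1.731⁷ = 996.5366pt
Difference: 996.5366 − 64.1221 = 932.4145pt

932.41pt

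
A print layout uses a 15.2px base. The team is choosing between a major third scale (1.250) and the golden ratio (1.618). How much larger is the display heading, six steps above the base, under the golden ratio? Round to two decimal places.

214.74px

Major third: 15.2 × 1.250⁶ = 57.9834px
Golden ratio: 15.2 × 1.618⁶ = 272.7186px
Difference: 272.7186 − 57.9834 = 214.7352px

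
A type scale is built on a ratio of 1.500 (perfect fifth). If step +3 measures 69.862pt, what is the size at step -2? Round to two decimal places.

9.20pt

69.862 ÷ 1.500⁵ = 69.862 ÷ 7.59375 ≈ 9.200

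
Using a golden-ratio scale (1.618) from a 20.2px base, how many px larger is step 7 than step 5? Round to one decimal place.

362.4px

Step 5: 20.2 × 1.618⁵ = 223.998px
Step 7: 20.2 × 1.618⁷ = 586.409px
Difference: 586.409 − 223.998 = 362.411px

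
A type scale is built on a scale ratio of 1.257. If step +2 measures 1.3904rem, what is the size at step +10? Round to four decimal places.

8.6661rem

1.3904 × 1.257⁸ = 1.3904 × 6.23279 ≈ 8.6661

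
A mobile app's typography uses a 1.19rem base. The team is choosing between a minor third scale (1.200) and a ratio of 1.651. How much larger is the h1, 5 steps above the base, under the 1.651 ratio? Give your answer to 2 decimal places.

Minor third: 1.19 × 1.200⁵ = 2.9611rem
At 1.651: 1.19 × 1.651⁵ = 14.5976rem
Difference: 14.5976 − 2.9611 = 11.6365rem

11.64rem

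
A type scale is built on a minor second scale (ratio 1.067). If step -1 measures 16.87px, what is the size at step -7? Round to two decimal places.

16.87 ÷ 1.067⁶ = 16.87 ÷ 1.47566 ≈ 11.432

11.43px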